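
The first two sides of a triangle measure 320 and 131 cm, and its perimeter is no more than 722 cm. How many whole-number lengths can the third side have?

82

Triangle inequality: 189 < x < 451. Perimeter ≤ 722 gives x ≤ 722 − 320 − 131 = 271.
So 189 < x ≤ 271; integers 190 through 271: 82 values.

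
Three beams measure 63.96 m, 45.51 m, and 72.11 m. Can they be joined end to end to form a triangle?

The longest side is 72.11, and the other two sum to 109.47.
Since 109.47 > 72.11, the triangle inequality holds.

Yes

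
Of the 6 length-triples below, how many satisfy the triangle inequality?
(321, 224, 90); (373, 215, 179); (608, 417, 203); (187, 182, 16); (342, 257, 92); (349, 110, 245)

(90,224,321): 90+224 ≤ 321 → not valid
(179,215,373): 179+215 > 373 → valid
(203,417,608): 203+417 > 608 → valid
(16,182,187): 16+182 > 187 → valid
(92,257,342): 92+257 > 342 → valid
(110,245,349): 110+245 > 349 → valid
5 of the 6 triples form a triangle.

5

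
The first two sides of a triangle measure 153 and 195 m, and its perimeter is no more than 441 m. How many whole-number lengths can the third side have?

51

Triangle inequality: 42 < x < 348. Perimeter ≤ 441 gives x ≤ 441 − 153 − 195 = 93.
So 42 < x ≤ 93; integers 43 through 93: 51 values.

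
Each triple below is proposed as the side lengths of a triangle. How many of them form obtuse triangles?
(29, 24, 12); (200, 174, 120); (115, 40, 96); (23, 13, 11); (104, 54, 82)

4

(29,24,12): 12²+24² = 720 < 841 = 29² → obtuse
(200,174,120): 120²+174² = 44676 > 40000 = 200² → acute
(115,40,96): 40²+96² = 10816 < 13225 = 115² → obtuse
(23,13,11): 11²+13² = 290 < 529 = 23² → obtuse
(104,54,82): 54²+82² = 9640 < 10816 = 104² → obtuse
4 of the 5 are obtuse.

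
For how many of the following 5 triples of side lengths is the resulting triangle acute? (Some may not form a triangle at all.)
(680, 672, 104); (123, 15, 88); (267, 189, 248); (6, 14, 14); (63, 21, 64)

(680,672,104): 104²+672² = 462400 = 680² → right
(123,15,88): 15+88 ≤ 123, not a triangle
(267,189,248): 189²+248² = 97225 > 71289 = 267² → acute
(6,14,14): 6²+14² = 232 > 196 = 14² → acute
(63,21,64): 21²+63² = 4410 > 4096 = 64² → acute
3 of the 5 are acute.

3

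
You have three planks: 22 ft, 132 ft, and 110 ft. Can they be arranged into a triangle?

The two shorter sides sum to 132, exactly equal to the longest side 132.
That gives only a degenerate (flat) triangle — the inequality must be strict.

No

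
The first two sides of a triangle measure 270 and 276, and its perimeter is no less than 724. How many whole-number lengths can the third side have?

Triangle inequality: 6 < x < 546. Perimeter ≥ 724 gives x ≥ 724 − 270 − 276 = 178.
So 178 ≤ x < 546; integers 178 through 545: 368 values.

368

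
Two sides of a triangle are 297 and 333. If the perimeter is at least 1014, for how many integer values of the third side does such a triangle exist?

246

Triangle inequality: 36 < x < 630. Perimeter ≥ 1014 gives x ≥ 1014 − 297 − 333 = 384.
So 384 ≤ x < 630; integers 384 through 629: 246 values.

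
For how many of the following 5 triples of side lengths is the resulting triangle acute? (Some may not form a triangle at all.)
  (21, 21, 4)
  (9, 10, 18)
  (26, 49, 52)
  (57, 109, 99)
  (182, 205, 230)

4

(21,21,4): 4²+21² = 457 > 441 = 21² → acute
(9,10,18): 9²+10² = 181 < 324 = 18² → obtuse
(26,49,52): 26²+49² = 3077 > 2704 = 52² → acute
(57,109,99): 57²+99² = 13050 > 11881 = 109² → acute
(182,205,230): 182²+205² = 75149 > 52900 = 230² → acute
4 of the 5 are acute.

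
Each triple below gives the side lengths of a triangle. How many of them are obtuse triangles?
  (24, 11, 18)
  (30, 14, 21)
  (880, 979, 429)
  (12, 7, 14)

(24,11,18): 11²+18² = 445 < 576 = 24² → obtuse
(30,14,21): 14²+21² = 637 < 900 = 30² → obtuse
(880,979,429): 429²+880² = 958441 = 979² → right
(12,7,14): 7²+12² = 193 < 196 = 14² → obtuse
3 of the 4 are obtuse.

3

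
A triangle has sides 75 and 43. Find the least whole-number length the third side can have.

33

The third side must be strictly greater than |75 − 43| = 32.
The smallest integer above 32 is 33.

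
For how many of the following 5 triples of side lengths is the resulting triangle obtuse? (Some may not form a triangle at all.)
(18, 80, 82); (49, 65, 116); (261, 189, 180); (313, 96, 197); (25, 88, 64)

1

(18,80,82): 18²+80² = 6724 = 82² → right
(49,65,116): 49+65 ≤ 116, not a triangle
(261,189,180): 180²+189² = 68121 = 261² → right
(313,96,197): 96+197 ≤ 313, not a triangle
(25,88,64): 25²+64² = 4721 < 7744 = 88² → obtuse
1 of the 5 is obtuse.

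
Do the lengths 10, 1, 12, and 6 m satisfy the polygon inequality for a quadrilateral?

Yes

A quadrilateral exists iff every side is shorter than the sum of the others — equivalently, the longest side is less than the sum of the rest.
Longest side 12 < 17 (sum of the remaining 3), so yes.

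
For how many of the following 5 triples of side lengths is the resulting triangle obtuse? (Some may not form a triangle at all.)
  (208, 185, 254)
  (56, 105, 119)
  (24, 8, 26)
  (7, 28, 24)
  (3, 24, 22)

(208,185,254): 185²+208² = 77489 > 64516 = 254² → acute
(56,105,119): 56²+105² = 14161 = 119² → right
(24,8,26): 8²+24² = 640 < 676 = 26² → obtuse
(7,28,24): 7²+24² = 625 < 784 = 28² → obtuse
(3,24,22): 3²+22² = 493 < 576 = 24² → obtuse
3 of the 5 are obtuse.

3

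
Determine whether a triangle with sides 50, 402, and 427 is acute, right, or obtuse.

obtuse

Compare the square of the longest side to the sum of squares of the other two: 50² + 402² = 164104 < 182329 = 427².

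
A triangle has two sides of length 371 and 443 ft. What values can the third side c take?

By the triangle inequality, c must be less than 371 + 443 = 814 and greater than |371 − 443| = 72.

72 < c < 814 (ft)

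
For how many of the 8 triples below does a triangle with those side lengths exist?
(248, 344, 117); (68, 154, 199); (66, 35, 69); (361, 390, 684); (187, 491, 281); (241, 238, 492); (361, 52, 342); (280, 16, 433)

(117,248,344): 117+248 > 344 → valid
(68,154,199): 68+154 > 199 → valid
(35,66,69): 35+66 > 69 → valid
(361,390,684): 361+390 > 684 → valid
(187,281,491): 187+281 ≤ 491 → not valid
(238,241,492): 238+241 ≤ 492 → not valid
(52,342,361): 52+342 > 361 → valid
(16,280,433): 16+280 ≤ 433 → not valid
5 of the 8 triples form a triangle.

5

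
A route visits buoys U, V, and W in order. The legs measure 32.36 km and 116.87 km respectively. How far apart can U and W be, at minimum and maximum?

By the triangle inequality, |32.36 − 116.87| ≤ UW ≤ 32.36 + 116.87.

84.51 ≤ UW ≤ 149.23 km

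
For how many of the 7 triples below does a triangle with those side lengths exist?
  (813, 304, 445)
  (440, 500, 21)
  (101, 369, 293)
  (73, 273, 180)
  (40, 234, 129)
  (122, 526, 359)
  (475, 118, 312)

1

(304,445,813): 304+445 ≤ 813 → not valid
(21,440,500): 21+440 ≤ 500 → not valid
(101,293,369): 101+293 > 369 → valid
(73,180,273): 73+180 ≤ 273 → not valid
(40,129,234): 40+129 ≤ 234 → not valid
(122,359,526): 122+359 ≤ 526 → not valid
(118,312,475): 118+312 ≤ 475 → not valid
1 of the 7 triples forms a triangle.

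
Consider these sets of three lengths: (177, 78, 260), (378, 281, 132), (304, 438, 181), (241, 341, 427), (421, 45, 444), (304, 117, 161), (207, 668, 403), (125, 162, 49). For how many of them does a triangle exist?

5

(78,177,260): 78+177 ≤ 260 → not valid
(132,281,378): 132+281 > 378 → valid
(181,304,438): 181+304 > 438 → valid
(241,341,427): 241+341 > 427 → valid
(45,421,444): 45+421 > 444 → valid
(117,161,304): 117+161 ≤ 304 → not valid
(207,403,668): 207+403 ≤ 668 → not valid
(49,125,162): 49+125 > 162 → valid
5 of the 8 triples form a triangle.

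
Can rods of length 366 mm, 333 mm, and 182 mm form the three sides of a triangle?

Yes

The longest side is 366, and the other two sum to 515.
Since 515 > 366, the triangle inequality holds.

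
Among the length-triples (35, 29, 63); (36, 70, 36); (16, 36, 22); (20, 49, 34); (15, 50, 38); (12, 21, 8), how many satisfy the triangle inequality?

5

(29,35,63): 29+35 > 63 → valid
(36,36,70): 36+36 > 70 → valid
(16,22,36): 16+22 > 36 → valid
(20,34,49): 20+34 > 49 → valid
(15,38,50): 15+38 > 50 → valid
(8,12,21): 8+12 ≤ 21 → not valid
5 of the 6 triples form a triangle.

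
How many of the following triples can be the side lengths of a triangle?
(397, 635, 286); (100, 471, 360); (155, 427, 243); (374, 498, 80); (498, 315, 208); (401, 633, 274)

(286,397,635): 286+397 > 635 → valid
(100,360,471): 100+360 ≤ 471 → not valid
(155,243,427): 155+243 ≤ 427 → not valid
(80,374,498): 80+374 ≤ 498 → not valid
(208,315,498): 208+315 > 498 → valid
(274,401,633): 274+401 > 633 → valid
3 of the 6 triples form a triangle.

3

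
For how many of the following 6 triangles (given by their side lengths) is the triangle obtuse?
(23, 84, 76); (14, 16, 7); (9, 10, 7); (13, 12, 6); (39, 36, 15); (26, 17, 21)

(23,84,76): 23²+76² = 6305 < 7056 = 84² → obtuse
(14,16,7): 7²+14² = 245 < 256 = 16² → obtuse
(9,10,7): 7²+9² = 130 > 100 = 10² → acute
(13,12,6): 6²+12² = 180 > 169 = 13² → acute
(39,36,15): 15²+36² = 1521 = 39² → right
(26,17,21): 17²+21² = 730 > 676 = 26² → acute
2 of the 6 are obtuse.

2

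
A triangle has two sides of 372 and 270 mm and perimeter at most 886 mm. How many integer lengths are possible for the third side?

142

Triangle inequality: 102 < x < 642. Perimeter ≤ 886 gives x ≤ 886 − 372 − 270 = 244.
So 102 < x ≤ 244; integers 103 through 244: 142 values.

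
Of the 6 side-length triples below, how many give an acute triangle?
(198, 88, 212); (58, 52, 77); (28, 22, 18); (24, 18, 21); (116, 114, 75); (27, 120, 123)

5

(198,88,212): 88²+198² = 46948 > 44944 = 212² → acute
(58,52,77): 52²+58² = 6068 > 5929 = 77² → acute
(28,22,18): 18²+22² = 808 > 784 = 28² → acute
(24,18,21): 18²+21² = 765 > 576 = 24² → acute
(116,114,75): 75²+114² = 18621 > 13456 = 116² → acute
(27,120,123): 27²+120² = 15129 = 123² → right
5 of the 6 are acute.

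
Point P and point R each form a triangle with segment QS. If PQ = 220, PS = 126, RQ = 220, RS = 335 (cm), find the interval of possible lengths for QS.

115 < QS < 346

From triangle PQS: |220 − 126| < QS < 220 + 126, i.e. 94 < QS < 346.
From triangle RQS: 115 < QS < 555.
Both must hold, so QS lies in the intersection.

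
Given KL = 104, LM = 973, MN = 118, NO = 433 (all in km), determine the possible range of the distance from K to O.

The maximum is all hops collinear in one direction: 104 + 973 + 118 + 433 = 1628.
The longest hop is 973; the others sum to 655. Folding the others back against it leaves at least 973 − 655 = 318.

318 ≤ KO ≤ 1628 km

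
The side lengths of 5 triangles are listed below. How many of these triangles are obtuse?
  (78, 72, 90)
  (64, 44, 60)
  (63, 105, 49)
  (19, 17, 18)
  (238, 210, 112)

(78,72,90): 72²+78² = 11268 > 8100 = 90² → acute
(64,44,60): 44²+60² = 5536 > 4096 = 64² → acute
(63,105,49): 49²+63² = 6370 < 11025 = 105² → obtuse
(19,17,18): 17²+18² = 613 > 361 = 19² → acute
(238,210,112): 112²+210² = 56644 = 238² → right
1 of the 5 is obtuse.

1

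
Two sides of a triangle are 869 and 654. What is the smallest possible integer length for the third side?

216

The third side must be strictly greater than |869 − 654| = 215.
The smallest integer above 215 is 216.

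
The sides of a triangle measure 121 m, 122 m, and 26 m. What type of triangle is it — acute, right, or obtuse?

Compare the square of the longest side to the sum of squares of the other two: 26² + 121² = 15317 > 14884 = 122².

acute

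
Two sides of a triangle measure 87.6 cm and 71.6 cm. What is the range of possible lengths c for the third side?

By the triangle inequality, c must be less than 87.6 + 71.6 = 159.2 and greater than |87.6 − 71.6| = 16.0.

16.0 < c < 159.2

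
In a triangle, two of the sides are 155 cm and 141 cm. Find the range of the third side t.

14 < t < 296

By the triangle inequality, t must be less than 155 + 141 = 296 and greater than |155 − 141| = 14.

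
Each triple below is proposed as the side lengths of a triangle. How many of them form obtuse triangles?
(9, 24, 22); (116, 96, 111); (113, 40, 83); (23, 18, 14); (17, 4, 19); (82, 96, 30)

5

(9,24,22): 9²+22² = 565 < 576 = 24² → obtuse
(116,96,111): 96²+111² = 21537 > 13456 = 116² → acute
(113,40,83): 40²+83² = 8489 < 12769 = 113² → obtuse
(23,18,14): 14²+18² = 520 < 529 = 23² → obtuse
(17,4,19): 4²+17² = 305 < 361 = 19² → obtuse
(82,96,30): 30²+82² = 7624 < 9216 = 96² → obtuse
5 of the 6 are obtuse.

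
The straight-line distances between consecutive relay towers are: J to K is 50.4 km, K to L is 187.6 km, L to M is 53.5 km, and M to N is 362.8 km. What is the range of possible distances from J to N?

The maximum is all hops collinear in one direction: 50.4 + 187.6 + 53.5 + 362.8 = 654.3.
The longest hop is 362.8; the others sum to 291.5. Folding the others back against it leaves at least 362.8 − 291.5 = 71.3.

71.3 ≤ JN ≤ 654.3 km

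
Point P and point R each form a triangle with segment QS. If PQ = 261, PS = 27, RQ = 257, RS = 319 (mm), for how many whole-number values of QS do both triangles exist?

53

From triangle PQS: 234 < QS < 288.
From triangle RQS: 62 < QS < 576.
Intersection: 234 < QS < 288, so integers 235 through 287: 53 values.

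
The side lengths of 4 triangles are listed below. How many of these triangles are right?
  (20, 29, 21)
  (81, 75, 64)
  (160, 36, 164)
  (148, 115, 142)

(20,29,21): 20²+21² = 841 = 29² → right
(81,75,64): 64²+75² = 9721 > 6561 = 81² → acute
(160,36,164): 36²+160² = 26896 = 164² → right
(148,115,142): 115²+142² = 33389 > 21904 = 148² → acute
2 of the 4 are right.

2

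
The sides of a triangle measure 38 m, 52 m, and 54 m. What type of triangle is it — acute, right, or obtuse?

Compare the square of the longest side to the sum of squares of the other two: 38² + 52² = 4148 > 2916 = 54².

acute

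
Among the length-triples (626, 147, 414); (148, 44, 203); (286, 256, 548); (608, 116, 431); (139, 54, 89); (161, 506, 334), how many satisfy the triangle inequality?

(147,414,626): 147+414 ≤ 626 → not valid
(44,148,203): 44+148 ≤ 203 → not valid
(256,286,548): 256+286 ≤ 548 → not valid
(116,431,608): 116+431 ≤ 608 → not valid
(54,89,139): 54+89 > 139 → valid
(161,334,506): 161+334 ≤ 506 → not valid
1 of the 6 triples forms a triangle.

1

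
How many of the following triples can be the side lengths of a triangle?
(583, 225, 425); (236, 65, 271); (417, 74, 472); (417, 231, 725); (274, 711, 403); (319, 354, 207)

4

(225,425,583): 225+425 > 583 → valid
(65,236,271): 65+236 > 271 → valid
(74,417,472): 74+417 > 472 → valid
(231,417,725): 231+417 ≤ 725 → not valid
(274,403,711): 274+403 ≤ 711 → not valid
(207,319,354): 207+319 > 354 → valid
4 of the 6 triples form a triangle.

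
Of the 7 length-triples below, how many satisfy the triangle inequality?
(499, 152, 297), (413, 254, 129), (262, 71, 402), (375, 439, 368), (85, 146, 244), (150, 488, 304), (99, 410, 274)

1

(152,297,499): 152+297 ≤ 499 → not valid
(129,254,413): 129+254 ≤ 413 → not valid
(71,262,402): 71+262 ≤ 402 → not valid
(368,375,439): 368+375 > 439 → valid
(85,146,244): 85+146 ≤ 244 → not valid
(150,304,488): 150+304 ≤ 488 → not valid
(99,274,410): 99+274 ≤ 410 → not valid
1 of the 7 triples forms a triangle.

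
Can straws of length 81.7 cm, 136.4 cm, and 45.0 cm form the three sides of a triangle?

No

The longest side is 136.4, but the other two sum to only 126.7.
126.7 < 136.4, so the triangle inequality fails.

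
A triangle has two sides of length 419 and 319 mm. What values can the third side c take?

By the triangle inequality, c must be less than 419 + 319 = 738 and greater than |419 − 319| = 100.

100 < c < 738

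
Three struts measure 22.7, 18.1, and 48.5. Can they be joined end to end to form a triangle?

No

The longest side is 48.5, but the other two sum to only 40.8.
40.8 < 48.5, so the triangle inequality fails.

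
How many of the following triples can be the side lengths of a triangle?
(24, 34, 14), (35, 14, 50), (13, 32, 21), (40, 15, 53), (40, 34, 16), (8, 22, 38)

(14,24,34): 14+24 > 34 → valid
(14,35,50): 14+35 ≤ 50 → not valid
(13,21,32): 13+21 > 32 → valid
(15,40,53): 15+40 > 53 → valid
(16,34,40): 16+34 > 40 → valid
(8,22,38): 8+22 ≤ 38 → not valid
4 of the 6 triples form a triangle.

4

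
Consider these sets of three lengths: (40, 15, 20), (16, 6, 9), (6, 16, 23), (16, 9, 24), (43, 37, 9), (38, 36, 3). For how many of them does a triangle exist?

(15,20,40): 15+20 ≤ 40 → not valid
(6,9,16): 6+9 ≤ 16 → not valid
(6,16,23): 6+16 ≤ 23 → not valid
(9,16,24): 9+16 > 24 → valid
(9,37,43): 9+37 > 43 → valid
(3,36,38): 3+36 > 38 → valid
3 of the 6 triples form a triangle.

3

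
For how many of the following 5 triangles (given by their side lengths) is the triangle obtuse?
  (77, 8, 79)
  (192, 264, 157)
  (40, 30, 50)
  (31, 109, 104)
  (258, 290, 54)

4

(77,8,79): 8²+77² = 5993 < 6241 = 79² → obtuse
(192,264,157): 157²+192² = 61513 < 69696 = 264² → obtuse
(40,30,50): 30²+40² = 2500 = 50² → right
(31,109,104): 31²+104² = 11777 < 11881 = 109² → obtuse
(258,290,54): 54²+258² = 69480 < 84100 = 290² → obtuse
4 of the 5 are obtuse.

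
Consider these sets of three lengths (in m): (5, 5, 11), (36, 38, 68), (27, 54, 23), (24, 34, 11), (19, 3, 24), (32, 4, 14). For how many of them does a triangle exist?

(5,5,11): 5+5 ≤ 11 → not valid
(36,38,68): 36+38 > 68 → valid
(23,27,54): 23+27 ≤ 54 → not valid
(11,24,34): 11+24 > 34 → valid
(3,19,24): 3+19 ≤ 24 → not valid
(4,14,32): 4+14 ≤ 32 → not valid
2 of the 6 triples form a triangle.

2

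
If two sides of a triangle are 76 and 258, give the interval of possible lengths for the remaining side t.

182 < t < 334

By the triangle inequality, t must be less than 76 + 258 = 334 and greater than |76 − 258| = 182.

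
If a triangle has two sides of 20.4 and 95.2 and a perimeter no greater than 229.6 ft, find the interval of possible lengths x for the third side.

74.8 < x ≤ 114.0 ft

Triangle inequality alone gives 74.8 < x < 115.6.
The perimeter condition gives x ≤ 229.6 − 20.4 − 95.2 = 114.0.
Intersecting the two: 74.8 < x ≤ 114.0.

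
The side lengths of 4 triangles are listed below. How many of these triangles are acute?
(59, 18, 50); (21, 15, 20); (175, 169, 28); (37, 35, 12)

1

(59,18,50): 18²+50² = 2824 < 3481 = 59² → obtuse
(21,15,20): 15²+20² = 625 > 441 = 21² → acute
(175,169,28): 28²+169² = 29345 < 30625 = 175² → obtuse
(37,35,12): 12²+35² = 1369 = 37² → right
1 of the 4 is acute.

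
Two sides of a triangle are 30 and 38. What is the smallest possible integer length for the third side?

9

The third side must be strictly greater than |30 − 38| = 8.
The smallest integer above 8 is 9.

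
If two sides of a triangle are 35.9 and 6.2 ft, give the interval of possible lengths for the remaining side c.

By the triangle inequality, c must be less than 35.9 + 6.2 = 42.1 and greater than |35.9 − 6.2| = 29.7.

29.7 < c < 42.1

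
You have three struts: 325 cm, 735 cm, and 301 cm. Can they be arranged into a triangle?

The longest side is 735, but the other two sum to only 626.
626 < 735, so the triangle inequality fails.

No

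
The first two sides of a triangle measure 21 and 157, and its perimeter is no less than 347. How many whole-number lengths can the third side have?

Triangle inequality: 136 < x < 178. Perimeter ≥ 347 gives x ≥ 347 − 21 − 157 = 169.
So 169 ≤ x < 178; integers 169 through 177: 9 values.

9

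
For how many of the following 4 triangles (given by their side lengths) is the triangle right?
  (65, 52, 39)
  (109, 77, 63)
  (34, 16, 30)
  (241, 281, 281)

2

(65,52,39): 39²+52² = 4225 = 65² → right
(109,77,63): 63²+77² = 9898 < 11881 = 109² → obtuse
(34,16,30): 16²+30² = 1156 = 34² → right
(241,281,281): 241²+281² = 137042 > 78961 = 281² → acute
2 of the 4 are right.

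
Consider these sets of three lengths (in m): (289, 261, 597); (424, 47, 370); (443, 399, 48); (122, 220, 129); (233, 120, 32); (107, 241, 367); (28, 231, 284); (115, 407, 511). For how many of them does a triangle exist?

(261,289,597): 261+289 ≤ 597 → not valid
(47,370,424): 47+370 ≤ 424 → not valid
(48,399,443): 48+399 > 443 → valid
(122,129,220): 122+129 > 220 → valid
(32,120,233): 32+120 ≤ 233 → not valid
(107,241,367): 107+241 ≤ 367 → not valid
(28,231,284): 28+231 ≤ 284 → not valid
(115,407,511): 115+407 > 511 → valid
3 of the 8 triples form a triangle.

3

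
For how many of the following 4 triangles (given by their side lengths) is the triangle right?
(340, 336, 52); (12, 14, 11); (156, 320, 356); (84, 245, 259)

(340,336,52): 52²+336² = 115600 = 340² → right
(12,14,11): 11²+12² = 265 > 196 = 14² → acute
(156,320,356): 156²+320² = 126736 = 356² → right
(84,245,259): 84²+245² = 67081 = 259² → right
3 of the 4 are right.

3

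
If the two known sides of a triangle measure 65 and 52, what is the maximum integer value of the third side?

The third side must be strictly less than 65 + 52 = 117.
The largest integer below 117 is 116.

116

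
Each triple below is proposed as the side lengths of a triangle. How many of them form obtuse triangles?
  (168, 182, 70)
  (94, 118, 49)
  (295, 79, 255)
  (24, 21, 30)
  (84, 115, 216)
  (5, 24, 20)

(168,182,70): 70²+168² = 33124 = 182² → right
(94,118,49): 49²+94² = 11237 < 13924 = 118² → obtuse
(295,79,255): 79²+255² = 71266 < 87025 = 295² → obtuse
(24,21,30): 21²+24² = 1017 > 900 = 30² → acute
(84,115,216): 84+115 ≤ 216, not a triangle
(5,24,20): 5²+20² = 425 < 576 = 24² → obtuse
3 of the 6 are obtuse.

3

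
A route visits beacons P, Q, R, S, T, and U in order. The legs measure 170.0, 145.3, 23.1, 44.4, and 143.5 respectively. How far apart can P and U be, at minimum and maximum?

The maximum is all hops collinear in one direction: 170.0 + 145.3 + 23.1 + 44.4 + 143.5 = 526.3.
The longest hop is 170.0; the others sum to 356.3. Since 170.0 ≤ 356.3, the path can fold back on itself completely, so the minimum distance is 0.

0 ≤ PU ≤ 526.3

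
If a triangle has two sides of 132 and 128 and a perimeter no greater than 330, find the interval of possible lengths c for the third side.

Triangle inequality alone gives 4 < c < 260.
The perimeter condition gives c ≤ 330 − 132 − 128 = 70.
Intersecting the two: 4 < c ≤ 70.

4 < c ≤ 70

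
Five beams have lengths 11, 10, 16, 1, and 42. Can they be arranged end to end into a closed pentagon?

For a pentagon, each side must be shorter than the sum of the others.
Here the longest side is 42, but the remaining 4 sides sum to only 38.

No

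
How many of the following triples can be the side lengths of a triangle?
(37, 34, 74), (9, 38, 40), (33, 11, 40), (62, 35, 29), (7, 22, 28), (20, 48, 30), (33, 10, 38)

(34,37,74): 34+37 ≤ 74 → not valid
(9,38,40): 9+38 > 40 → valid
(11,33,40): 11+33 > 40 → valid
(29,35,62): 29+35 > 62 → valid
(7,22,28): 7+22 > 28 → valid
(20,30,48): 20+30 > 48 → valid
(10,33,38): 10+33 > 38 → valid
6 of the 7 triples form a triangle.

6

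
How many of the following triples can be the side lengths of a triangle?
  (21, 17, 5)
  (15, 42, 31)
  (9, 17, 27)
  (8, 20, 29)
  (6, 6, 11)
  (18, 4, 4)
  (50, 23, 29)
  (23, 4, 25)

5

(5,17,21): 5+17 > 21 → valid
(15,31,42): 15+31 > 42 → valid
(9,17,27): 9+17 ≤ 27 → not valid
(8,20,29): 8+20 ≤ 29 → not valid
(6,6,11): 6+6 > 11 → valid
(4,4,18): 4+4 ≤ 18 → not valid
(23,29,50): 23+29 > 50 → valid
(4,23,25): 4+23 > 25 → valid
5 of the 8 triples form a triangle.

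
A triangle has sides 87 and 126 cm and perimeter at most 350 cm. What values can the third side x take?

39 < x ≤ 137 cm

Triangle inequality alone gives 39 < x < 213.
The perimeter condition gives x ≤ 350 − 87 − 126 = 137.
Intersecting the two: 39 < x ≤ 137.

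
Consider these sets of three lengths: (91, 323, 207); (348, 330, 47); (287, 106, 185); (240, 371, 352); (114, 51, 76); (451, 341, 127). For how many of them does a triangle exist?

5

(91,207,323): 91+207 ≤ 323 → not valid
(47,330,348): 47+330 > 348 → valid
(106,185,287): 106+185 > 287 → valid
(240,352,371): 240+352 > 371 → valid
(51,76,114): 51+76 > 114 → valid
(127,341,451): 127+341 > 451 → valid
5 of the 6 triples form a triangle.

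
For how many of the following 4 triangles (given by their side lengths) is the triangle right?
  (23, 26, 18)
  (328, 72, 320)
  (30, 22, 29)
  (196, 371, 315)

2

(23,26,18): 18²+23² = 853 > 676 = 26² → acute
(328,72,320): 72²+320² = 107584 = 328² → right
(30,22,29): 22²+29² = 1325 > 900 = 30² → acute
(196,371,315): 196²+315² = 137641 = 371² → right
2 of the 4 are right.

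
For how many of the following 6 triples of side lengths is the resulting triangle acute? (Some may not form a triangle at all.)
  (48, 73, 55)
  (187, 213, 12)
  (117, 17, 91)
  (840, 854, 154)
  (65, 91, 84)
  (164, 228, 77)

1

(48,73,55): 48²+55² = 5329 = 73² → right
(187,213,12): 12+187 ≤ 213, not a triangle
(117,17,91): 17+91 ≤ 117, not a triangle
(840,854,154): 154²+840² = 729316 = 854² → right
(65,91,84): 65²+84² = 11281 > 8281 = 91² → acute
(164,228,77): 77²+164² = 32825 < 51984 = 228² → obtuse
1 of the 6 is acute.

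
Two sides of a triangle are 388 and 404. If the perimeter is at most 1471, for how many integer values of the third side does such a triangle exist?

Triangle inequality: 16 < x < 792. Perimeter ≤ 1471 gives x ≤ 1471 − 388 − 404 = 679.
So 16 < x ≤ 679; integers 17 through 679: 663 values.

663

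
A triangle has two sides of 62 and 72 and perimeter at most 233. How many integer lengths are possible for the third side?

89

Triangle inequality: 10 < x < 134. Perimeter ≤ 233 gives x ≤ 233 − 62 − 72 = 99.
So 10 < x ≤ 99; integers 11 through 99: 89 values.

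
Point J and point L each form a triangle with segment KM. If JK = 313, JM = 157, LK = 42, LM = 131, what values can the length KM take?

156 < KM < 173

From triangle JKM: |313 − 157| < KM < 313 + 157, i.e. 156 < KM < 470.
From triangle LKM: 89 < KM < 173.
Both must hold, so KM lies in the intersection.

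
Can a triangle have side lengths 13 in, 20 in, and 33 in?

No

The two shorter sides sum to 33, exactly equal to the longest side 33.
That gives only a degenerate (flat) triangle — the inequality must be strict.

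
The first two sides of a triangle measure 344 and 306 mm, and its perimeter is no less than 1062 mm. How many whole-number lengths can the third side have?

238

Triangle inequality: 38 < x < 650. Perimeter ≥ 1062 gives x ≥ 1062 − 344 − 306 = 412.
So 412 ≤ x < 650; integers 412 through 649: 238 values.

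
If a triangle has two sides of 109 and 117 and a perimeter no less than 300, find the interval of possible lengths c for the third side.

74 ≤ c < 226

Triangle inequality alone gives 8 < c < 226.
The perimeter condition gives c ≥ 300 − 109 − 117 = 74.
Intersecting the two: 74 ≤ c < 226.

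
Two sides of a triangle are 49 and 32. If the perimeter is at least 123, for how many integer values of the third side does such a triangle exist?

Triangle inequality: 17 < x < 81. Perimeter ≥ 123 gives x ≥ 123 − 49 − 32 = 42.
So 42 ≤ x < 81; integers 42 through 80: 39 values.

39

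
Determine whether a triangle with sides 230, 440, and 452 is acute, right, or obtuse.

Compare the square of the longest side to the sum of squares of the other two: 230² + 440² = 246500 > 204304 = 452².

acute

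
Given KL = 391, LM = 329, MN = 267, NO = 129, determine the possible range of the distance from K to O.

The maximum is all hops collinear in one direction: 391 + 329 + 267 + 129 = 1116.
The longest hop is 391; the others sum to 725. Since 391 ≤ 725, the path can fold back on itself completely, so the minimum distance is 0.

0 ≤ KO ≤ 1116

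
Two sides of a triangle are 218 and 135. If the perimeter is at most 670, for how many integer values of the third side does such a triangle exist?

234

Triangle inequality: 83 < x < 353. Perimeter ≤ 670 gives x ≤ 670 − 218 − 135 = 317.
So 83 < x ≤ 317; integers 84 through 317: 234 values.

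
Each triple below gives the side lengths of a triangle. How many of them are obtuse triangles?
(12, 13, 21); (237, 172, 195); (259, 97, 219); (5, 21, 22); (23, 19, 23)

3

(12,13,21): 12²+13² = 313 < 441 = 21² → obtuse
(237,172,195): 172²+195² = 67609 > 56169 = 237² → acute
(259,97,219): 97²+219² = 57370 < 67081 = 259² → obtuse
(5,21,22): 5²+21² = 466 < 484 = 22² → obtuse
(23,19,23): 19²+23² = 890 > 529 = 23² → acute
3 of the 5 are obtuse.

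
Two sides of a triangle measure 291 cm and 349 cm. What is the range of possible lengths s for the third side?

58 < s < 640 (cm)

By the triangle inequality, s must be less than 291 + 349 = 640 and greater than |291 − 349| = 58.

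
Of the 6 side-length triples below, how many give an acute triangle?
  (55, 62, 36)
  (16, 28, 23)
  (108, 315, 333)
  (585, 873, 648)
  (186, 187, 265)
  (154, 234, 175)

(55,62,36): 36²+55² = 4321 > 3844 = 62² → acute
(16,28,23): 16²+23² = 785 > 784 = 28² → acute
(108,315,333): 108²+315² = 110889 = 333² → right
(585,873,648): 585²+648² = 762129 = 873² → right
(186,187,265): 186²+187² = 69565 < 70225 = 265² → obtuse
(154,234,175): 154²+175² = 54341 < 54756 = 234² → obtuse
2 of the 6 are acute.

2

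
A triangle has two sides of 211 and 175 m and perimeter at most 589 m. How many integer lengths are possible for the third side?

Triangle inequality: 36 < x < 386. Perimeter ≤ 589 gives x ≤ 589 − 211 − 175 = 203.
So 36 < x ≤ 203; integers 37 through 203: 167 values.

167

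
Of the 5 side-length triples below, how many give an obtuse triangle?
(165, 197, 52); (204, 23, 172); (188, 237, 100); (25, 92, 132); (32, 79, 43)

2

(165,197,52): 52²+165² = 29929 < 38809 = 197² → obtuse
(204,23,172): 23+172 ≤ 204, not a triangle
(188,237,100): 100²+188² = 45344 < 56169 = 237² → obtuse
(25,92,132): 25+92 ≤ 132, not a triangle
(32,79,43): 32+43 ≤ 79, not a triangle
2 of the 5 are obtuse.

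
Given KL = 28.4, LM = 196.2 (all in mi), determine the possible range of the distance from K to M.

167.8 ≤ KM ≤ 224.6 mi

By the triangle inequality, |28.4 − 196.2| ≤ KM ≤ 28.4 + 196.2.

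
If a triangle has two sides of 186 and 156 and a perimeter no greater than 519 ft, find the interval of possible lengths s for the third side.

30 < s ≤ 177

Triangle inequality alone gives 30 < s < 342.
The perimeter condition gives s ≤ 519 − 186 − 156 = 177.
Intersecting the two: 30 < s ≤ 177.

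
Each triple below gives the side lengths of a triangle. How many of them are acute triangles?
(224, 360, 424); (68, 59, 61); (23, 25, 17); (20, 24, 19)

(224,360,424): 224²+360² = 179776 = 424² → right
(68,59,61): 59²+61² = 7202 > 4624 = 68² → acute
(23,25,17): 17²+23² = 818 > 625 = 25² → acute
(20,24,19): 19²+20² = 761 > 576 = 24² → acute
3 of the 4 are acute.

3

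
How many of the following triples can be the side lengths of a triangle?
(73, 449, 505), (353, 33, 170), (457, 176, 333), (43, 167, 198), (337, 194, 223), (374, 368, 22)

5

(73,449,505): 73+449 > 505 → valid
(33,170,353): 33+170 ≤ 353 → not valid
(176,333,457): 176+333 > 457 → valid
(43,167,198): 43+167 > 198 → valid
(194,223,337): 194+223 > 337 → valid
(22,368,374): 22+368 > 374 → valid
5 of the 6 triples form a triangle.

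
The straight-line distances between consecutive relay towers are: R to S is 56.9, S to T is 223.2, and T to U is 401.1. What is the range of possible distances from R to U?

The maximum is all hops collinear in one direction: 56.9 + 223.2 + 401.1 = 681.2.
The longest hop is 401.1; the others sum to 280.1. Folding the others back against it leaves at least 401.1 − 280.1 = 121.0.

121.0 ≤ RU ≤ 681.2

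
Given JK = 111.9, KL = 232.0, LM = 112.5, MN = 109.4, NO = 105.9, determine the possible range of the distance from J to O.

0 ≤ JO ≤ 671.7

The maximum is all hops collinear in one direction: 111.9 + 232.0 + 112.5 + 109.4 + 105.9 = 671.7.
The longest hop is 232.0; the others sum to 439.7. Since 232.0 ≤ 439.7, the path can fold back on itself completely, so the minimum distance is 0.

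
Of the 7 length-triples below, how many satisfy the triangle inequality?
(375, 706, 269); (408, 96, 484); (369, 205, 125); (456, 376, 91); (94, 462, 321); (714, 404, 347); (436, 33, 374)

3

(269,375,706): 269+375 ≤ 706 → not valid
(96,408,484): 96+408 > 484 → valid
(125,205,369): 125+205 ≤ 369 → not valid
(91,376,456): 91+376 > 456 → valid
(94,321,462): 94+321 ≤ 462 → not valid
(347,404,714): 347+404 > 714 → valid
(33,374,436): 33+374 ≤ 436 → not valid
3 of the 7 triples form a triangle.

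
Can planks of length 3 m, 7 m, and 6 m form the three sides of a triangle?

The longest side is 7, and the other two sum to 9.
Since 9 > 7, the triangle inequality holds.

Yes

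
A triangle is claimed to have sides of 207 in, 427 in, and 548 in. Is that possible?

The longest side is 548, and the other two sum to 634.
Since 634 > 548, the triangle inequality holds.

Yes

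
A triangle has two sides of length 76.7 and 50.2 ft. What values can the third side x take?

26.5 < x < 126.9 (ft)

By the triangle inequality, x must be less than 76.7 + 50.2 = 126.9 and greater than |76.7 − 50.2| = 26.5.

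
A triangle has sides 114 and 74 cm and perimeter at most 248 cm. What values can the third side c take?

Triangle inequality alone gives 40 < c < 188.
The perimeter condition gives c ≤ 248 − 114 − 74 = 60.
Intersecting the two: 40 < c ≤ 60.

40 < c ≤ 60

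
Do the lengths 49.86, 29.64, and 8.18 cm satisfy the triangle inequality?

The longest side is 49.86, but the other two sum to only 37.82.
37.82 < 49.86, so the triangle inequality fails.

No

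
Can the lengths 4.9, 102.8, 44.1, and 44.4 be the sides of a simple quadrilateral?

For a quadrilateral, each side must be shorter than the sum of the others.
Here the longest side is 102.8, but the remaining 3 sides sum to only 93.4.

No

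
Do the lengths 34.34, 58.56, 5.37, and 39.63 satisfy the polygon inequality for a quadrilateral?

A quadrilateral exists iff every side is shorter than the sum of the others — equivalently, the longest side is less than the sum of the rest.
Longest side 58.56 < 79.34 (sum of the remaining 3), so yes.

Yes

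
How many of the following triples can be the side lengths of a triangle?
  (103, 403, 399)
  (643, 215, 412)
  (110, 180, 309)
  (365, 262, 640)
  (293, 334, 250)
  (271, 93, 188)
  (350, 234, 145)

(103,399,403): 103+399 > 403 → valid
(215,412,643): 215+412 ≤ 643 → not valid
(110,180,309): 110+180 ≤ 309 → not valid
(262,365,640): 262+365 ≤ 640 → not valid
(250,293,334): 250+293 > 334 → valid
(93,188,271): 93+188 > 271 → valid
(145,234,350): 145+234 > 350 → valid
4 of the 7 triples form a triangle.

4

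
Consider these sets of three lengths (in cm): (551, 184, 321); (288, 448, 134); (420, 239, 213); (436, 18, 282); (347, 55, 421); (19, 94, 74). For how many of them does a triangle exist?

1

(184,321,551): 184+321 ≤ 551 → not valid
(134,288,448): 134+288 ≤ 448 → not valid
(213,239,420): 213+239 > 420 → valid
(18,282,436): 18+282 ≤ 436 → not valid
(55,347,421): 55+347 ≤ 421 → not valid
(19,74,94): 19+74 ≤ 94 → not valid
1 of the 6 triples forms a triangle.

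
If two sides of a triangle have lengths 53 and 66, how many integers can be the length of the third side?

The third side lies in the open interval (13, 119).
Integers from 14 to 118 inclusive: 118 − 14 + 1 = 105.

105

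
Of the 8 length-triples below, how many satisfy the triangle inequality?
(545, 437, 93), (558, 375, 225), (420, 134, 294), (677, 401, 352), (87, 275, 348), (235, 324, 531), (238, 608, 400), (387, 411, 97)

(93,437,545): 93+437 ≤ 545 → not valid
(225,375,558): 225+375 > 558 → valid
(134,294,420): 134+294 > 420 → valid
(352,401,677): 352+401 > 677 → valid
(87,275,348): 87+275 > 348 → valid
(235,324,531): 235+324 > 531 → valid
(238,400,608): 238+400 > 608 → valid
(97,387,411): 97+387 > 411 → valid
7 of the 8 triples form a triangle.

7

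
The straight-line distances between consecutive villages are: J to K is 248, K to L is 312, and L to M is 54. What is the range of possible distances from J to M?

The maximum is all hops collinear in one direction: 248 + 312 + 54 = 614.
The longest hop is 312; the others sum to 302. Folding the others back against it leaves at least 312 − 302 = 10.

10 ≤ JM ≤ 614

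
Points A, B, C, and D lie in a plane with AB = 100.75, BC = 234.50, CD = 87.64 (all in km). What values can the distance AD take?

46.11 ≤ AD ≤ 422.89 km

The maximum is all hops collinear in one direction: 100.75 + 234.50 + 87.64 = 422.89.
The longest hop is 234.50; the others sum to 188.39. Folding the others back against it leaves at least 234.50 − 188.39 = 46.11.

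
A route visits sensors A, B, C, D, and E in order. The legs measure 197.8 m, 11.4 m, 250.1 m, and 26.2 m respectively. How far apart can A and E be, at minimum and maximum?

14.7 ≤ AE ≤ 485.5 m

The maximum is all hops collinear in one direction: 197.8 + 11.4 + 250.1 + 26.2 = 485.5.
The longest hop is 250.1; the others sum to 235.4. Folding the others back against it leaves at least 250.1 − 235.4 = 14.7.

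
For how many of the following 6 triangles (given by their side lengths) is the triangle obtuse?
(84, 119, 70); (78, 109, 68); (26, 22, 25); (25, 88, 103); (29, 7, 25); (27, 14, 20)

5

(84,119,70): 70²+84² = 11956 < 14161 = 119² → obtuse
(78,109,68): 68²+78² = 10708 < 11881 = 109² → obtuse
(26,22,25): 22²+25² = 1109 > 676 = 26² → acute
(25,88,103): 25²+88² = 8369 < 10609 = 103² → obtuse
(29,7,25): 7²+25² = 674 < 841 = 29² → obtuse
(27,14,20): 14²+20² = 596 < 729 = 27² → obtuse
5 of the 6 are obtuse.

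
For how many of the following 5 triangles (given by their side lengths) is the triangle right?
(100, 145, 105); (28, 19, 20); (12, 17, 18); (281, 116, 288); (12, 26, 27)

1

(100,145,105): 100²+105² = 21025 = 145² → right
(28,19,20): 19²+20² = 761 < 784 = 28² → obtuse
(12,17,18): 12²+17² = 433 > 324 = 18² → acute
(281,116,288): 116²+281² = 92417 > 82944 = 288² → acute
(12,26,27): 12²+26² = 820 > 729 = 27² → acute
1 of the 5 is right.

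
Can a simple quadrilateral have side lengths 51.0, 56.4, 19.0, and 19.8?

A quadrilateral exists iff every side is shorter than the sum of the others — equivalently, the longest side is less than the sum of the rest.
Longest side 56.4 < 89.8 (sum of the remaining 3), so yes.

Yes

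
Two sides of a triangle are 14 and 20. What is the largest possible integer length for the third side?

The third side must be strictly less than 14 + 20 = 34.
The largest integer below 34 is 33.

33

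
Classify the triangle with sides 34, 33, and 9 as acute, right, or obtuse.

acute

Compare the square of the longest side to the sum of squares of the other two: 9² + 33² = 1170 > 1156 = 34².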